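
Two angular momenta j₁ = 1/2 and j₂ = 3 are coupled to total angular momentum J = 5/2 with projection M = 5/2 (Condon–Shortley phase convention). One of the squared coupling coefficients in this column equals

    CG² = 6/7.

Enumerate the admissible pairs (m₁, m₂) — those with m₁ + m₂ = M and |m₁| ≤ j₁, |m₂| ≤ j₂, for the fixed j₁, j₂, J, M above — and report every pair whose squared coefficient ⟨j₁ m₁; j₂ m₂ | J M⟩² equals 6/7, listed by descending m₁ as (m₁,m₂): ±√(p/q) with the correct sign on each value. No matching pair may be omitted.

Admissible pairs with m₁+m₂ = M = 5/2: (-1/2,3), (1/2,2)
  (m₁,m₂)=(1/2,2): CG² = 1/7, CG = +√(1/7)
  (m₁,m₂)=(-1/2,3): CG² = 6/7, CG = −√(6/7)   ← matches the target
Pairs with CG² = 6/7: (-1/2,3): −√(6/7)

(-1/2,3): −√(6/7)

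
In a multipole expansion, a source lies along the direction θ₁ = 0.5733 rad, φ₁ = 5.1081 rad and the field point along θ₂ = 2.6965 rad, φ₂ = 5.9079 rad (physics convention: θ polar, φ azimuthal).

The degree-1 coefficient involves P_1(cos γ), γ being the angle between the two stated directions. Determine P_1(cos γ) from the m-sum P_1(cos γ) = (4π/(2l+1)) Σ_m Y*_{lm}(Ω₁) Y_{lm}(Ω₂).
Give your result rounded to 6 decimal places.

-0.595529

Term-by-term m-sum for l=1 (normalisation 4π/3 = 4.188790):
  m=-1: (0.07224 - 0.17292j) × (0.13840 + 0.05452j) = 0.01943 - 0.01999j  (running Σ = 0.01943 - 0.01999j)
  m=0: (0.41048 + 0.00000j) × (-0.44100 + 0.00000j) = -0.18102 + 0.00000j  (running Σ = -0.16160 - 0.01999j)
  m=1: (-0.07224 - 0.17292j) × (-0.13840 + 0.05452j) = 0.01943 + 0.01999j  (running Σ = -0.14217 + 0.00000j)
Total Σ_m = -0.14217 + 0.00000j. Multiply by 4.188790: -0.59553 + 0.00000j. P_1(cos γ) = -0.595529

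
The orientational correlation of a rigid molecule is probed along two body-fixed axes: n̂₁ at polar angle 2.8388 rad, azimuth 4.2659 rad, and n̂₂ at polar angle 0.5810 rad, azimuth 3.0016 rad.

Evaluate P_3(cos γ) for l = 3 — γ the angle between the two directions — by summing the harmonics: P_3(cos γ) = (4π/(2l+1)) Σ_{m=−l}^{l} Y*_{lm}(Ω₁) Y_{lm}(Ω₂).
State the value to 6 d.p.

0.074362

Summing Y*_{l m}(θ₁,φ₁)·Y_{l m}(θ₂,φ₂) over m ∈ [−3, 3]; prefactor 4π/(2·3+1) = 1.795196:
  term(m=-3) = -0.000607-0.000463i   from Y*(Ω₁)=+0.010767+0.002536i, Y(Ω₂)=-0.062990-0.028128i
  term(m=-2) = +0.018258-0.012842i   from Y*(Ω₁)=+0.054392-0.067563i, Y(Ω₂)=+0.247332+0.071117i
  term(m=-1) = +0.045729+0.144497i   from Y*(Ω₁)=-0.147948-0.309041i, Y(Ω₂)=-0.438018-0.061723i
  term(m=+0) = -0.085337-0.000000i   from Y*(Ω₁)=-0.554041-0.000000i, Y(Ω₂)=+0.154026+0.000000i
  term(m=+1) = +0.045729-0.144497i   from Y*(Ω₁)=+0.147948-0.309041i, Y(Ω₂)=+0.438018-0.061723i
  term(m=+2) = +0.018258+0.012842i   from Y*(Ω₁)=+0.054392+0.067563i, Y(Ω₂)=+0.247332-0.071117i
  term(m=+3) = -0.000607+0.000463i   from Y*(Ω₁)=-0.010767+0.002536i, Y(Ω₂)=+0.062990-0.028128i
Accumulated sum +0.041423+0.000000i; after 4π/(2l+1) scaling, +0.074362+0.000000i ⇒ P_3 = 0.074362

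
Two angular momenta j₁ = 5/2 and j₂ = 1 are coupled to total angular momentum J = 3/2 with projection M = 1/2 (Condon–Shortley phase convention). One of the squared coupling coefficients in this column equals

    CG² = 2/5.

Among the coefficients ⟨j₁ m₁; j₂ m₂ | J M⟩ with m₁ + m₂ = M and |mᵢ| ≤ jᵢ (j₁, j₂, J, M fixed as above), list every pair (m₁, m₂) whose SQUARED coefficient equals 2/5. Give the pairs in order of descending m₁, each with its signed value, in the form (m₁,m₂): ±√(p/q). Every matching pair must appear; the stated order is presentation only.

(3/2,-1): +√(2/5); (1/2,0): −√(2/5)

Admissible pairs with m₁+m₂ = M = 1/2: (-1/2,1), (1/2,0), (3/2,-1)
  (m₁,m₂)=(3/2,-1): CG² = 2/5, CG = +√(2/5)   ← matches the target
  (m₁,m₂)=(1/2,0): CG² = 2/5, CG = −√(2/5)   ← matches the target
  (m₁,m₂)=(-1/2,1): CG² = 1/5, CG = +√(1/5)
Pairs with CG² = 2/5: (3/2,-1): +√(2/5); (1/2,0): −√(2/5)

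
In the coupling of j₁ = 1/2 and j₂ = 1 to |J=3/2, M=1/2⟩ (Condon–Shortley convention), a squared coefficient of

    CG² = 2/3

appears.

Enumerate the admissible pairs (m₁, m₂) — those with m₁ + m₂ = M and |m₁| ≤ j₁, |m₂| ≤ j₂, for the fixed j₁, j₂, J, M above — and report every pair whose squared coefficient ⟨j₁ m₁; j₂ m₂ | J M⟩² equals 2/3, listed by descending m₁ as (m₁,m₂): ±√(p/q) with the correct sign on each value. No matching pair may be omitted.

(1/2,0): +√(2/3)

Admissible pairs with m₁+m₂ = M = 1/2: (-1/2,1), (1/2,0)
  (m₁,m₂)=(1/2,0): CG² = 2/3, CG = +√(2/3)   ← matches the target
  (m₁,m₂)=(-1/2,1): CG² = 1/3, CG = +√(1/3)
Pairs with CG² = 2/3: (1/2,0): +√(2/3)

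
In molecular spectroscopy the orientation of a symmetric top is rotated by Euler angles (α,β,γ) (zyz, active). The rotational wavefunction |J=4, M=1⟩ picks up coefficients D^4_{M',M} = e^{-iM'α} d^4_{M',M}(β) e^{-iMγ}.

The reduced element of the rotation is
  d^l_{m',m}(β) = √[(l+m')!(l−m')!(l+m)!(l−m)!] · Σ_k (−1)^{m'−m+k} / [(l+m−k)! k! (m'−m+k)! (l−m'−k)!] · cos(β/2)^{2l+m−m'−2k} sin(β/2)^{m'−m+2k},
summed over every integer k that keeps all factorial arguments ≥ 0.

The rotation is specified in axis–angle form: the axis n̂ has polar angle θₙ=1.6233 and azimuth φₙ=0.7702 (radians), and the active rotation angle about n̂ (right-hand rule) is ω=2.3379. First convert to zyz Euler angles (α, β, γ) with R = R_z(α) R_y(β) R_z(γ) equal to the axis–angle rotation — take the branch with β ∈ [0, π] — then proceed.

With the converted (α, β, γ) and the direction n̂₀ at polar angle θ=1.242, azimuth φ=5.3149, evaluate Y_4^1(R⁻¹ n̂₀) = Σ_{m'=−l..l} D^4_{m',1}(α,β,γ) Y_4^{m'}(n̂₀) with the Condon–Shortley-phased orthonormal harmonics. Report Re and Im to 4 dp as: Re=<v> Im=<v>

Re=-0.2357 Im=0.1718

Axis–angle → zyz. n̂ = (sinθₙcosφₙ, sinθₙsinφₙ, cosθₙ) = (+0.716782, +0.695319, -0.052480), ω = 2.3379.
R = I cosω + sinω [n̂]ₓ + (1−cosω) n̂n̂ᵀ gives
  R = [+0.176312, +0.882085, +0.436853; +0.806522, +0.124969, -0.577845; -0.564301, +0.454213, -0.689387]
β = atan2(√(R₁₃²+R₂₃²), R₃₃) = 2.331439; α = atan2(R₂₃, R₁₃) mod 2π = 5.359721; γ = atan2(R₃₂, −R₃₁) mod 2π = 0.677729
Need the full column D^4_{m',1} for m'=−4..4 at α=5.3597, β=2.3314, γ=0.6777.
cos(β/2)=0.394089, sin(β/2)=0.919072
d^4_{-4,1}: single k=5 term ⇒ +0.300349;  D = -0.100390+0.283074i
d^4_{-3,1}: k∈[4..5] ⇒ +0.227665 -0.742946 = -0.515281;  D = +0.491262-0.155486i
d^4_{-2,1}: k∈[3..5] ⇒ +0.104361 -0.851408 +0.926143 = +0.179095;  D = -0.146080-0.103614i
d^4_{-1,1}: k∈[2..5] ⇒ +0.031642 -0.516295 +1.404035 -0.509093 = +0.410290;  D = -0.012469-0.410100i
d^4_{0,1}: k∈[1..4] ⇒ +0.006068 -0.198010 +1.076956 -0.976241 = -0.091227;  D = -0.071066+0.057202i
d^4_{1,1}: k∈[0..3] ⇒ +0.000582 -0.047463 +0.516295 -0.936024 = -0.466610;  D = -0.452593-0.113512i
d^4_{2,1}: k∈[0..2] ⇒ -0.005756 +0.156541 -0.567606 = -0.416821;  D = -0.162931-0.383658i
d^4_{3,1}: k∈[0..1] ⇒ +0.025115 -0.227665 = -0.202549;  D = +0.100971-0.175588i
d^4_{4,1}: single k=0 term ⇒ -0.055222;  D = +0.054788-0.006910i
Y_4^{m'}(θ=1.242,φ=5.3149) and Σ D·Y over m':
  (-0.1004+0.2831i)·(-0.2642-0.2372i)  (+0.4913-0.1555i)·(-0.3331+0.0804i)  (-0.1461-0.1036i)·(+0.0290-0.0756i)  (-0.0125-0.4101i)·(-0.1860-0.2704i)  (-0.0711+0.0572i)·(+0.0267+0.0000i)  (-0.4526-0.1135i)·(+0.1860-0.2704i)  (-0.1629-0.3837i)·(+0.0290+0.0756i)  (+0.1010-0.1756i)·(+0.3331+0.0804i)  (+0.0548-0.0069i)·(-0.2642+0.2372i)
Y_4^1(R⁻¹ n̂) = -0.235698+0.171810i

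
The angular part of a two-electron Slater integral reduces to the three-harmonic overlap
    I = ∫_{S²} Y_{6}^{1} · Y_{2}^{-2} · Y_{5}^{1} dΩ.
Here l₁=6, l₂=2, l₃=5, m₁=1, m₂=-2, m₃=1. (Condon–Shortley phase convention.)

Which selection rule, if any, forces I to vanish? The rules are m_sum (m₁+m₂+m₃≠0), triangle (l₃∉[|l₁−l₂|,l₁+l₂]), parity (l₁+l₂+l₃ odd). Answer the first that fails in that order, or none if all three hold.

m₁+m₂+m₃ = 1 − 2 + 1 = 0  ✓
triangle: |6−2|=4 ≤ l₃=5 ≤ 6+2=8  ✓
parity: l₁+l₂+l₃ = 13 is odd  ✗

parity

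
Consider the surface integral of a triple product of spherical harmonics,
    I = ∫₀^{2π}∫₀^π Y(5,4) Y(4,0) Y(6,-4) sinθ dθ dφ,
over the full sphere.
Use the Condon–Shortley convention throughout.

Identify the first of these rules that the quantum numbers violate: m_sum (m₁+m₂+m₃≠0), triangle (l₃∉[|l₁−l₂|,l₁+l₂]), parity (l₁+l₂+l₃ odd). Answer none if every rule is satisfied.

m₁+m₂+m₃ = 4 + 0 − 4 = 0  ✓
triangle: |5−4|=1 ≤ l₃=6 ≤ 5+4=9  ✓
parity: l₁+l₂+l₃ = 15 is odd  ✗

parity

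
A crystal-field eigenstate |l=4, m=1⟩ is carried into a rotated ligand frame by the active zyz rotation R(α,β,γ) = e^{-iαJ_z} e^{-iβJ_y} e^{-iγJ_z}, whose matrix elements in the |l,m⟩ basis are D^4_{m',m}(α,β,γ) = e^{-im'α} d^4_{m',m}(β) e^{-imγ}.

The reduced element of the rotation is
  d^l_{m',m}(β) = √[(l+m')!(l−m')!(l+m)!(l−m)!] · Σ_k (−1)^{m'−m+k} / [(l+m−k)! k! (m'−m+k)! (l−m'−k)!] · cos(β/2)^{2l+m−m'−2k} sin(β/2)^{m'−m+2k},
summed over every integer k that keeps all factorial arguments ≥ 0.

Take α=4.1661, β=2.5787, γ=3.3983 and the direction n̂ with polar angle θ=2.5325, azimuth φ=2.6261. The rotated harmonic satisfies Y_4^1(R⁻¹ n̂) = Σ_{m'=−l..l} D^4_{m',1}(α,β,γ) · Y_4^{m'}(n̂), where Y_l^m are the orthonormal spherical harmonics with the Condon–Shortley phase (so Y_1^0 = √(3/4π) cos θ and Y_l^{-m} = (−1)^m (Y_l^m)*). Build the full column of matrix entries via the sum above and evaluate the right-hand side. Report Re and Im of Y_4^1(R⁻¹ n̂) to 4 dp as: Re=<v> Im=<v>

Need the full column D^4_{m',1} for m'=−4..4 at α=4.1661, β=2.5787, γ=3.3983.
cos(β/2)=0.277745, sin(β/2)=0.960655
d^4_{-4,1}: single k=5 term ⇒ +0.131181;  D = +0.100356+0.084482i
d^4_{-3,1}: k∈[4..5] ⇒ +0.067046 -0.481247 = -0.414200;  D = +0.392547-0.132171i
d^4_{-2,1}: k∈[3..5] ⇒ +0.020723 -0.371863 +0.889722 = +0.538582;  D = +0.118329-0.525422i
d^4_{-1,1}: k∈[2..5] ⇒ +0.004237 -0.152047 +0.909471 -0.725335 = +0.036326;  D = +0.026134+0.025230i
d^4_{0,1}: k∈[1..4] ⇒ +0.000548 -0.039319 +0.470374 -0.937849 = -0.506247;  D = +0.489657-0.128535i
d^4_{1,1}: k∈[0..3] ⇒ +0.000035 -0.006355 +0.152047 -0.606314 = -0.460586;  D = -0.131521+0.441409i
d^4_{2,1}: k∈[0..2] ⇒ -0.000520 +0.031084 -0.247909 = -0.217344;  D = -0.145736-0.161243i
d^4_{3,1}: k∈[0..1] ⇒ +0.003363 -0.067046 = -0.063684;  D = +0.062554-0.011942i
d^4_{4,1}: single k=0 term ⇒ -0.010966;  D = -0.003839+0.010272i
Y_4^{m'}(θ=2.5325,φ=2.6261) and Σ D·Y over m':
  (+0.1004+0.0845i)·(-0.0224+0.0418i)  (+0.3925-0.1322i)·(+0.0047+0.1922i)  (+0.1183-0.5254i)·(+0.2087+0.3484i)  (+0.0261+0.0252i)·(+0.3300+0.1870i)  (+0.4897-0.1285i)·(-0.1421+0.0000i)  (-0.1315+0.4414i)·(-0.3300+0.1870i)  (-0.1457-0.1612i)·(+0.2087-0.3484i)  (+0.0626-0.0119i)·(-0.0047+0.1922i)  (-0.0038+0.0103i)·(-0.0224-0.0418i)
Y_4^1(R⁻¹ n̂) = +0.040326-0.100989i

Re=0.0403 Im=-0.1010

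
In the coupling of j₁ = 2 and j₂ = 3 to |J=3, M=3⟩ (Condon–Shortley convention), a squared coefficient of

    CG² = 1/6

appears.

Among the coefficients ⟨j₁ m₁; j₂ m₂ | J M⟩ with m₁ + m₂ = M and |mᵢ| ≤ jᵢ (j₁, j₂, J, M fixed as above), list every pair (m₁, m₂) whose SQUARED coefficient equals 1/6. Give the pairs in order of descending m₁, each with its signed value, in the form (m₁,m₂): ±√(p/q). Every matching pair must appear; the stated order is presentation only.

(2,1): +√(1/6)

Admissible pairs with m₁+m₂ = M = 3: (0,3), (1,2), (2,1)
  (m₁,m₂)=(2,1): CG² = 1/6, CG = +√(1/6)   ← matches the target
  (m₁,m₂)=(1,2): CG² = 5/12, CG = −√(5/12)
  (m₁,m₂)=(0,3): CG² = 5/12, CG = +√(5/12)
Pairs with CG² = 1/6: (2,1): +√(1/6)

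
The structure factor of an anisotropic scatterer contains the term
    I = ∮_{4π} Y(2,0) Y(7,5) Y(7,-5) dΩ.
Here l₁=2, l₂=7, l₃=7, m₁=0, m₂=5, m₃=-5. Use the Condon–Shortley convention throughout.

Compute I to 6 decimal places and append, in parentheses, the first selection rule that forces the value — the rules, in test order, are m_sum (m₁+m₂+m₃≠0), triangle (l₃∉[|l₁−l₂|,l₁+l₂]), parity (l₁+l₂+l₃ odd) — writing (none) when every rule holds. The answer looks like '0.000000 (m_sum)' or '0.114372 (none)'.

m-sum 0 ✓  L=16 even ✓  5≤7≤9 ✓
Π(2lᵢ+1) = 5×15×15 = 1125
triangle coeff Δ(2,7,7) = 1/185640
Σ_t [0,2]: t=0:+1/2419200 t=1:−1/518400 t=2:+1/2419200 = -1/907200
(3j)²=56/3315 [(2 7 7; 0 0 0)], sign=+1
Σ_t [0,2]: t=0:+1/1916006400 t=1:−1/39916800 t=2:+1/29030400 = 19/1916006400
(3j)²=361/185640 [(2 7 7; 0 5 -5)], sign=+1
⇒ 4πI² = 1805/48841
I = (+1)√(1805/48841/(4π)) = 0.05423022
No selection rule forces the value: the integral is nonzero (none).

0.054230 (none)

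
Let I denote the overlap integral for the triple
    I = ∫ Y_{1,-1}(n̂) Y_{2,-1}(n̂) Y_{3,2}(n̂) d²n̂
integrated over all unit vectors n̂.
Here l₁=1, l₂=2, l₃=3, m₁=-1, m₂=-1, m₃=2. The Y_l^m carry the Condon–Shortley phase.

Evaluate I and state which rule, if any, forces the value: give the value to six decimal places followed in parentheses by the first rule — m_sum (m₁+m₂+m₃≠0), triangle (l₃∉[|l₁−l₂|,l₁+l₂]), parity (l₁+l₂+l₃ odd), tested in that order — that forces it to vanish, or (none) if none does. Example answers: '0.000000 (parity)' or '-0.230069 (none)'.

Checks pass: Σm=0; 6 even; l₃=3∈[1,3].
(2·1+1)(2·2+1)(2·3+1) = 105
Δ: 0! 2! 4! / 7! → 1/105
sum: t=0:+1/4 = 1/4
3j²(1 2 3; 0 0 0) = Δ·Π!·Σ² = 3/35  (sign -1)
sum: t=0:+1/12 = 1/12
3j²(1 2 3; -1 -1 2) = Δ·Π!·Σ² = 2/21  (sign -1)
combine: 4πI² = 105·3/35·2/21 = 6/7
take √, sign +1: I = 0.26116903
No selection rule forces the value: the integral is nonzero (none).

0.261169 (none)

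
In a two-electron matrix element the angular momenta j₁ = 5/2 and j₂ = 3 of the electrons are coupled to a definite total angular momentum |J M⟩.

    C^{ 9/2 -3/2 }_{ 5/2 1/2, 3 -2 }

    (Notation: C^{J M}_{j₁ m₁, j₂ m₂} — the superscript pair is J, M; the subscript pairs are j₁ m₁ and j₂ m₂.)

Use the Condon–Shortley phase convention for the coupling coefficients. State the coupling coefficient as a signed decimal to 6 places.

+√(169/462) ≈ +0.604815

√[10·1!4!5!/11! · 3!2!1!5!3!6!] = √(345600/77)
  +(−1)^0/∏(0,1,2,1,2,4)! = 1/96  (running 1/96)
  +(−1)^1/∏(1,0,1,0,3,5)! = -1/720  (running 13/1440)
⟨..|..⟩ = √(345600/77)·(13/1440) = +0.604815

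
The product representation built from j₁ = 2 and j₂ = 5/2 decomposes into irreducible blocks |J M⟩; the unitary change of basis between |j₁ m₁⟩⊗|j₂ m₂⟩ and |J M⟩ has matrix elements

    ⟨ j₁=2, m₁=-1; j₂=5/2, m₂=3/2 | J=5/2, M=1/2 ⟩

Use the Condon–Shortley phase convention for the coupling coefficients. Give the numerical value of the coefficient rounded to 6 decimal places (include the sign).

+√(6/35) = +0.414039

j₁+j₂−J=2  J+j₁−j₂=2  J−j₁+j₂=3  j₁+j₂+J+1=8
(j₁±m₁, j₂±m₂, J±M) = (1,3,4,1,3,2)
P² = 216/35
sum k=1..2:
  [1] −1/12 = -1/12
  [2] +1/4 = 1/4
S = 1/6
C² = P²·S² = 6/35 ; C = +0.414039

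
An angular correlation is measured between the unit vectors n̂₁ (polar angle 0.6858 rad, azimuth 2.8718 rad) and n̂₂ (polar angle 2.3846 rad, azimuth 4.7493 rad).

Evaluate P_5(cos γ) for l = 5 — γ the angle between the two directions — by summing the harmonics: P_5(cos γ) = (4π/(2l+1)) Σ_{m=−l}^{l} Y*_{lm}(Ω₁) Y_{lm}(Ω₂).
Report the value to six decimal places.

Term-by-term m-sum for l=5 (normalisation 4π/11 = 1.142397):
  m=-5: Y*=-0.01040 + 0.04612j  Y=0.01301 + 0.06969j  product -0.00335 - 0.00012j
  m=-4: Y*=0.08625 - 0.16107j  Y=-0.23471 + 0.03491j  product -0.01462 + 0.04081j
  m=-3: Y*=-0.26616 + 0.27924j  Y=-0.04650 - 0.41820j  product 0.12915 + 0.09832j
  m=-2: Y*=0.35960 - 0.21535j  Y=0.33905 - 0.02508j  product 0.11652 - 0.08203j
  m=-1: Y*=-0.02896 + 0.00801j  Y=-0.00434 - 0.11745j  product 0.00107 + 0.00337j
  m=+0: Y*=-0.39153 + 0.00000j  Y=0.37388 + 0.00000j  product -0.14638 + 0.00000j
  m=+1: Y*=0.02896 + 0.00801j  Y=0.00434 - 0.11745j  product 0.00107 - 0.00337j
  m=+2: Y*=0.35960 + 0.21535j  Y=0.33905 + 0.02508j  product 0.11652 + 0.08203j
  m=+3: Y*=0.26616 + 0.27924j  Y=0.04650 - 0.41820j  product 0.12915 - 0.09832j
  m=+4: Y*=0.08625 + 0.16107j  Y=-0.23471 - 0.03491j  product -0.01462 - 0.04081j
  m=+5: Y*=0.01040 + 0.04612j  Y=-0.01301 + 0.06969j  product -0.00335 + 0.00012j
Total Σ_m = 0.31117 - 0.00000j. Multiply by 1.142397: 0.35547 - 0.00000j. P_5(cos γ) = 0.355475

0.355475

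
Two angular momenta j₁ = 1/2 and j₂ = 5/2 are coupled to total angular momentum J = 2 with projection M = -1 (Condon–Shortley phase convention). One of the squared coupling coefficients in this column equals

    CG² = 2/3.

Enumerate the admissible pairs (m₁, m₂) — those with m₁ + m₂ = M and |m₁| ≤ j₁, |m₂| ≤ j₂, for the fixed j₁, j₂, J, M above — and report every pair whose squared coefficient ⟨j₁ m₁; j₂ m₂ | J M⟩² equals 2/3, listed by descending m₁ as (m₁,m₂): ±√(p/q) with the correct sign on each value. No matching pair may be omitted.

Admissible pairs with m₁+m₂ = M = -1: (-1/2,-1/2), (1/2,-3/2)
  (m₁,m₂)=(1/2,-3/2): CG² = 2/3, CG = +√(2/3)   ← matches the target
  (m₁,m₂)=(-1/2,-1/2): CG² = 1/3, CG = −√(1/3)
Pairs with CG² = 2/3: (1/2,-3/2): +√(2/3)

(1/2,-3/2): +√(2/3)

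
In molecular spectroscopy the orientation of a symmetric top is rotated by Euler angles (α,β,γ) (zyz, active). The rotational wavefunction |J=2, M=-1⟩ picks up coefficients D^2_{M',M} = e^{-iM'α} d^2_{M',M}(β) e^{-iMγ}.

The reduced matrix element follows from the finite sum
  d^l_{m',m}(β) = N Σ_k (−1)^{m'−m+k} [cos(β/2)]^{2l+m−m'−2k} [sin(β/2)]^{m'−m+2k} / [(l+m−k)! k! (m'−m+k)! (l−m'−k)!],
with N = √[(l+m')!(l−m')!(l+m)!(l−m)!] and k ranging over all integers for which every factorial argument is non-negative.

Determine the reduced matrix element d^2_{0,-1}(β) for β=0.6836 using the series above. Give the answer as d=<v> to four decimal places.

d=-0.5997

d^2_{0,-1}(β=0.6836) via the finite sum:
Half-angle: c=0.942153, s=0.335184. N=√(2·2·1·6)=4.898979
Admissible k: 0..1 (factorial args all ≥0)
  k=0: (−1)^1·4.8990/(2)·0.9422^3·0.3352^1 = -0.686629
  k=1: (−1)^2·4.8990/(2)·0.9422^1·0.3352^3 = +0.086905
d^2_{0,-1}(0.6836) = -0.686629 +0.086905 = -0.599724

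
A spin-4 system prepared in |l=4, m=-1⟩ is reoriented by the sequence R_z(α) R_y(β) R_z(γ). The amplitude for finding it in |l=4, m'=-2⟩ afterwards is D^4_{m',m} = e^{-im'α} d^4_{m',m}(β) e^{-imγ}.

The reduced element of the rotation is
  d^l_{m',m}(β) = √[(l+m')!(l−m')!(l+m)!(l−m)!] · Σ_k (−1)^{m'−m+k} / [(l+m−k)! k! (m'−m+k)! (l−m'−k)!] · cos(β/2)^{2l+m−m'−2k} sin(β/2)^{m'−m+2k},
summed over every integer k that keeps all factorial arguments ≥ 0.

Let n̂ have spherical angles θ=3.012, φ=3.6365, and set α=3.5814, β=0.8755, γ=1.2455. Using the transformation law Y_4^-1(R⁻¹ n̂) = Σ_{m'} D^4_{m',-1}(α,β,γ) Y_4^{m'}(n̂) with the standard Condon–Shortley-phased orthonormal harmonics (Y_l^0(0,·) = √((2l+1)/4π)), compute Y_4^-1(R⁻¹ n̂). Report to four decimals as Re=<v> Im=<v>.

Re=0.0693 Im=0.1998

Need the full column D^4_{m',-1} for m'=−4..4 at α=3.5814, β=0.8755, γ=1.2455.
cos(β/2)=0.905708, sin(β/2)=0.423903
d^4_{-4,-1}: single k=3 term ⇒ +0.347403;  D = -0.344154+0.047398i
d^4_{-3,-1}: k∈[2..3] ⇒ +0.787283 -0.287433 = +0.499851;  D = +0.419016-0.272537i
d^4_{-2,-1}: k∈[1..3] ⇒ +0.899123 -0.984794 +0.143817 = +0.058146;  D = -0.030606+0.049439i
d^4_{-1,-1}: k∈[0..3] ⇒ +0.452798 -1.487826 +0.651836 -0.047596 = -0.430788;  D = -0.049222+0.427967i
d^4_{0,-1}: k∈[0..3] ⇒ -0.947759 +1.245676 -0.272874 +0.009962 = +0.035007;  D = +0.011188+0.033171i
d^4_{1,-1}: k∈[0..3] ⇒ +0.991884 -0.651836 +0.071394 -0.001043 = +0.410400;  D = -0.284248-0.296026i
d^4_{2,-1}: k∈[0..2] ⇒ -0.656529 +0.215725 -0.009451 = -0.450255;  D = -0.420451-0.161090i
d^4_{3,-1}: k∈[0..1] ⇒ +0.287433 -0.037778 = +0.249654;  D = -0.248972+0.018438i
d^4_{4,-1}: single k=0 term ⇒ -0.076101;  D = -0.066278+0.037398i
Y_4^{m'}(θ=3.012,φ=3.6365) and Σ D·Y over m':
  (-0.3442+0.0474i)·(-0.0000-0.0001i)  (+0.4190-0.2725i)·(+0.0002-0.0027i)  (-0.0306+0.0494i)·(+0.0180-0.0275i)  (-0.0492+0.4280i)·(+0.2072-0.1118i)  (+0.0112+0.0332i)·(+0.7767+0.0000i)  (-0.2842-0.2960i)·(-0.2072-0.1118i)  (-0.4205-0.1611i)·(+0.0180+0.0275i)  (-0.2490+0.0184i)·(-0.0002-0.0027i)  (-0.0663+0.0374i)·(-0.0000+0.0001i)
Y_4^-1(R⁻¹ n̂) = +0.069275+0.199814i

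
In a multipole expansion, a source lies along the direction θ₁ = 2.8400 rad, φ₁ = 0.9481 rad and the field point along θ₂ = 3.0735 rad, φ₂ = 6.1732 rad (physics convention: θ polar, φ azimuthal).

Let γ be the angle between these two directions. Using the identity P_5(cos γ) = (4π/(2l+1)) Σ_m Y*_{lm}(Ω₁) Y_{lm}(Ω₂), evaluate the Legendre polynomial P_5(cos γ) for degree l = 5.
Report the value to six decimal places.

0.508463

Addition theorem: P_5(cos γ) = (4π/11) Σ_m Y*_{lm}(Ω₁) Y_{lm}(Ω₂), m = −5…5:
  m=-5: Y*=+0.000030-0.001073i  Y=+0.000001+0.000000i  product +0.000000-0.000000i
  m=-4: Y*=+0.008680+0.006610i  Y=-0.000028-0.000013i  product -0.000000-0.000000i
  m=-3: Y*=-0.062469+0.019139i  Y=+0.000820+0.000281i  product -0.000057-0.000002i
  m=-2: Y*=+0.079212-0.234774i  Y=-0.015172-0.003392i  product -0.001998+0.003293i
  m=-1: Y*=+0.315882+0.439954i  Y=+0.170484+0.018827i  product +0.045570+0.080952i
  m=+0: Y*=-0.396366-0.000000i  Y=-0.903343+0.000000i  product +0.358054+0.000000i
  m=+1: Y*=-0.315882+0.439954i  Y=-0.170484+0.018827i  product +0.045570-0.080952i
  m=+2: Y*=+0.079212+0.234774i  Y=-0.015172+0.003392i  product -0.001998-0.003293i
  m=+3: Y*=+0.062469+0.019139i  Y=-0.000820+0.000281i  product -0.000057+0.000002i
  m=+4: Y*=+0.008680-0.006610i  Y=-0.000028+0.000013i  product -0.000000+0.000000i
  m=+5: Y*=-0.000030-0.001073i  Y=-0.000001+0.000000i  product +0.000000+0.000000i
Σ over m = +0.445084+0.000000i; ×(4π/11) → +0.508463+0.000000i. Real part: 0.508463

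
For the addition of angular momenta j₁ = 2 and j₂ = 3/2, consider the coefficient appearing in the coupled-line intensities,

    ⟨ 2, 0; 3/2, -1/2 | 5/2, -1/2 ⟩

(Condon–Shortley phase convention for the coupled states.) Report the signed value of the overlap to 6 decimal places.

+0.292770  (= +√(3/35))

√[6·1!3!2!/7! · 2!2!1!2!2!3!] = √(48/35)
  +(−1)^0/∏(0,1,2,1,1,1)! = 1/2  (running 1/2)
  +(−1)^1/∏(1,0,1,0,2,2)! = -1/4  (running 1/4)
⟨..|..⟩ = √(48/35)·(1/4) = +0.292770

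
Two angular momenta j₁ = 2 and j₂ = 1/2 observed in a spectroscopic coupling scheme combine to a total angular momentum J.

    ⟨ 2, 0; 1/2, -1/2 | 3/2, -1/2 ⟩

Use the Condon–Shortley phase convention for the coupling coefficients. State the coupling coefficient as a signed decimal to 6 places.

√[4·1!3!0!/5! · 2!2!0!1!1!2!] = √(8/5)
  +(−1)^0/∏(0,1,2,0,1,0)! = 1/2  (running 1/2)
⟨..|..⟩ = √(8/5)·(1/2) = +0.632456

+0.632456  (= +√(2/5))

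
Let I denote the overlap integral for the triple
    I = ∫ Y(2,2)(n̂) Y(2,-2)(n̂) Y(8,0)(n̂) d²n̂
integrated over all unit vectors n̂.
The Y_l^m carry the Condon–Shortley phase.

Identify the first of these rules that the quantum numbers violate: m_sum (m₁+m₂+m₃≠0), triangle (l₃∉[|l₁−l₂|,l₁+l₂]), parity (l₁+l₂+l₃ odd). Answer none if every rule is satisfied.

Σmᵢ = 0  ✓
l₃∈[|l₁−l₂|,l₁+l₂]=[0,4] required, l₃=8 fails  ✗
Σlᵢ = 12 ⇒ even

triangle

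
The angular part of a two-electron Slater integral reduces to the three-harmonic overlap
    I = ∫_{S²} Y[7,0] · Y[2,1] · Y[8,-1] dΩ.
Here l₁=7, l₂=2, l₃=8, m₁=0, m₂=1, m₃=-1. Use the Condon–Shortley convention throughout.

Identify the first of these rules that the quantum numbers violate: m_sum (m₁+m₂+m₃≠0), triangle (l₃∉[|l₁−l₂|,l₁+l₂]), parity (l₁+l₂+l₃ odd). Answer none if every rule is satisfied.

Σmᵢ = 0  ✓
l₃∈[|l₁−l₂|,l₁+l₂]=[5,9], have l₃=8  ✓
Σlᵢ = 17 ⇒ odd  ✗

parity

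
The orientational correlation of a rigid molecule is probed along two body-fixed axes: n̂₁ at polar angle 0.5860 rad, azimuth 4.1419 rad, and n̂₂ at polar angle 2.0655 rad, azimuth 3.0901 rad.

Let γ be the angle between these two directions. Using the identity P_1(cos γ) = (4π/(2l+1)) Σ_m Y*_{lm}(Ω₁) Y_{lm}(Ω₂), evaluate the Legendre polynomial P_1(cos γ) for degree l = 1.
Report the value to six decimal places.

Term-by-term m-sum for l=1 (normalisation 4π/3 = 4.188790):
  term(m=-1) = 0.02882 + 0.05045j   from Y*(Ω₁)=-0.10319 - 0.16081j, Y(Ω₂)=-0.30367 - 0.01565j
  term(m=+0) = -0.09443 + 0.00000j   from Y*(Ω₁)=0.40708 + 0.00000j, Y(Ω₂)=-0.23197 + 0.00000j
  term(m=+1) = 0.02882 - 0.05045j   from Y*(Ω₁)=0.10319 - 0.16081j, Y(Ω₂)=0.30367 - 0.01565j
Accumulated sum -0.03680 + 0.00000j; after 4π/(2l+1) scaling, -0.15414 + 0.00000j ⇒ P_1 = -0.154138

-0.154138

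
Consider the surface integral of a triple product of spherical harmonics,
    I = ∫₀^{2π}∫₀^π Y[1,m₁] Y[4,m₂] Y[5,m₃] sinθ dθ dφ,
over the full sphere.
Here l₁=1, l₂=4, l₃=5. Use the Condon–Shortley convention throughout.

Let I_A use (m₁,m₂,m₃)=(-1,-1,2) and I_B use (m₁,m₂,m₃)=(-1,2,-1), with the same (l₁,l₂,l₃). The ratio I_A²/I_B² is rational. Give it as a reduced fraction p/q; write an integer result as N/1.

Same 1,4,5: normalisation and zero-m 3j drop out of the ratio.
A: Δ: 0! 2! 8! / 11! → 1/495; sum: t=0:+1/1440 = 1/1440; 3j²(1 4 5; -1 -1 2) = Δ·Π!·Σ² = 7/165  (sign -1)
B: Δ: 0! 2! 8! / 11! → 1/495; sum: t=0:+1/2880 = 1/2880; 3j²(1 4 5; -1 2 -1) = Δ·Π!·Σ² = 2/165  (sign +1)
I_A²/I_B² = (7/165)/(2/165) = 7/2

7/2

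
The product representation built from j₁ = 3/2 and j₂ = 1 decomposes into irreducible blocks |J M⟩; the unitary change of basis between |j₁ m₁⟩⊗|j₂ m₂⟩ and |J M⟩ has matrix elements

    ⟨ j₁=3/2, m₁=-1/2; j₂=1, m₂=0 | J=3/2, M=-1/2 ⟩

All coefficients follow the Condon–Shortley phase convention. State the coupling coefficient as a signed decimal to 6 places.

√[4·1!2!1!/5! · 1!2!1!1!1!2!] = √(4/15)
  +(−1)^0/∏(0,1,2,1,0,0)! = 1/2  (running 1/2)
  +(−1)^1/∏(1,0,1,0,1,1)! = -1  (running -1/2)
⟨..|..⟩ = √(4/15)·(-1/2) = -0.258199

-0.258199  (= −√(1/15))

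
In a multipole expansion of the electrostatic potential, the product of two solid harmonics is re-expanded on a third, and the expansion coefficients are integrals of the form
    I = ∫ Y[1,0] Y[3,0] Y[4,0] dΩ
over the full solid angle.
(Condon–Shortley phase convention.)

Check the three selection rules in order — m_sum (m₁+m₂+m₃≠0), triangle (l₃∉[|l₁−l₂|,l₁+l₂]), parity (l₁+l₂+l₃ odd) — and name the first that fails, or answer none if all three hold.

Σmᵢ = 0  ✓
l₃∈[|l₁−l₂|,l₁+l₂]=[2,4], have l₃=4  ✓
Σlᵢ = 8 ⇒ even  ✓

none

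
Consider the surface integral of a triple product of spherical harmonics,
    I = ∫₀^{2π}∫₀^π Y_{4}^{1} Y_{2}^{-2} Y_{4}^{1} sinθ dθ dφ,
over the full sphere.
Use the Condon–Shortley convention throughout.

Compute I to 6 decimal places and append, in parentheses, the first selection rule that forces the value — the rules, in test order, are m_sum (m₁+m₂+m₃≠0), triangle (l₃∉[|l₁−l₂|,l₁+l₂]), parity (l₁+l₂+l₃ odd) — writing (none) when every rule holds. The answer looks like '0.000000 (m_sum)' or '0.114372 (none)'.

0.200662 (none)

Checks pass: Σm=0; 10 even; l₃=4∈[2,6].
(2·4+1)(2·2+1)(2·4+1) = 405
Δ: 2! 6! 2! / 11! → 1/13860
sum: t=0:+1/192 t=1:−1/36 t=2:+1/192 = -5/288
3j²(4 2 4; 0 0 0) = Δ·Π!·Σ² = 20/693  (sign -1)
sum: t=0:+1/144 = 1/144
3j²(4 2 4; 1 -2 1) = Δ·Π!·Σ² = 10/231  (sign -1)
combine: 4πI² = 405·20/693·10/231 = 3000/5929
take √, sign +1: I = 0.20066192
No selection rule forces the value: the integral is nonzero (none).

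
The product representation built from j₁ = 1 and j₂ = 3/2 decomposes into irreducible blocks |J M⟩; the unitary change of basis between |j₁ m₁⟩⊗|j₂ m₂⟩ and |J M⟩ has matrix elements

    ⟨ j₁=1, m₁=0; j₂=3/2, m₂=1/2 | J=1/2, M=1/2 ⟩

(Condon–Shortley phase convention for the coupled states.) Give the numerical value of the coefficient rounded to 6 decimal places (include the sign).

−√(1/3) = -0.577350

√[2·2!0!1!/4! · 1!1!2!1!1!0!] = √(1/3)
  +(−1)^1/∏(1,1,0,1,0,0)! = -1  (running -1)
⟨..|..⟩ = √(1/3)·(-1) = -0.577350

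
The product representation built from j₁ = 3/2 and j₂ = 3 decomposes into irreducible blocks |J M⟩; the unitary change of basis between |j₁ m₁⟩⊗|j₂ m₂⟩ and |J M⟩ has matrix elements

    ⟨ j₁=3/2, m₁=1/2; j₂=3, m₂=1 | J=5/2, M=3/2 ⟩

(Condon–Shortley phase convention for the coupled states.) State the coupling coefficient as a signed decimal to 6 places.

-0.591608

triangle: 2!×1!×4!/8! = 48/40320
(j±m)!: 2!×1!×4!×2!×4!×1! = 2304
prefactor² = (2J+1)×Δ×N² = 576/35
  k=0: +1/(0!×2!×1!×4!×0!×0!) = 1/48
  k=1: −1/(1!×1!×0!×3!×1!×1!) = -1/6
Σ = -7/48  ⇒  CG² = 576/35×(-7/48)² = 7/20
CG = −√(7/20) = -0.591608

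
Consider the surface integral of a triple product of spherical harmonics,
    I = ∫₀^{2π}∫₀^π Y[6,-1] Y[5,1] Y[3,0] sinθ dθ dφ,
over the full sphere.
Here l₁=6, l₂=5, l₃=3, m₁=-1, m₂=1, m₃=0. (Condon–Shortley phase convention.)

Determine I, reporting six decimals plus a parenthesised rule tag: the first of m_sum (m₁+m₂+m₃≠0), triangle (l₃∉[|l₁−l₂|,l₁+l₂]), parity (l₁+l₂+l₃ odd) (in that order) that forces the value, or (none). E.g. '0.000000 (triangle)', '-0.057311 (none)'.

Rules hold: Σm=0, L=14 even, 1≤3≤11.
N = 13·11·7 = 1001
Δ = 8!·4!·2!/15! = 1/675675
Racah Σ t=3..5: t=3:−1/8640 t=4:+1/2304 t=5:−1/8640 = 7/34560
⇒ 3j(6 5 3; 0 0 0)² = 7/429, sgn -1
Racah Σ t=4..6: t=4:+1/6912 t=5:−1/2880 t=6:+1/17280 = -1/6912
⇒ 3j(6 5 3; -1 1 0)² = 5/429, sgn +1
4πI² = N·(3j₀)²·(3jₘ)² = 245/1287
I = -1·√(0.190365/4π) = -0.12308038
No selection rule forces the value: the integral is nonzero (none).

-0.123080 (none)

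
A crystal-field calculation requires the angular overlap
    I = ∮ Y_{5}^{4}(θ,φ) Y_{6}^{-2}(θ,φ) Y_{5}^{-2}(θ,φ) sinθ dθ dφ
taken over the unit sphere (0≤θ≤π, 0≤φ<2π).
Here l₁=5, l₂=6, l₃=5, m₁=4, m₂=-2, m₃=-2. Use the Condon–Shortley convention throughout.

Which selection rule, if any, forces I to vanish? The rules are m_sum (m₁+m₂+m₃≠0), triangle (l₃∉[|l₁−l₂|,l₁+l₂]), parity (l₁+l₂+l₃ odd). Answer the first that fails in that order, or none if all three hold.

azimuthal sum: 4 − 2 − 2 = 0  ✓
1 ≤ 5 ≤ 11 (triangle on l)  ✓
L = 5 + 6 + 5 = 16 (even)  ✓

none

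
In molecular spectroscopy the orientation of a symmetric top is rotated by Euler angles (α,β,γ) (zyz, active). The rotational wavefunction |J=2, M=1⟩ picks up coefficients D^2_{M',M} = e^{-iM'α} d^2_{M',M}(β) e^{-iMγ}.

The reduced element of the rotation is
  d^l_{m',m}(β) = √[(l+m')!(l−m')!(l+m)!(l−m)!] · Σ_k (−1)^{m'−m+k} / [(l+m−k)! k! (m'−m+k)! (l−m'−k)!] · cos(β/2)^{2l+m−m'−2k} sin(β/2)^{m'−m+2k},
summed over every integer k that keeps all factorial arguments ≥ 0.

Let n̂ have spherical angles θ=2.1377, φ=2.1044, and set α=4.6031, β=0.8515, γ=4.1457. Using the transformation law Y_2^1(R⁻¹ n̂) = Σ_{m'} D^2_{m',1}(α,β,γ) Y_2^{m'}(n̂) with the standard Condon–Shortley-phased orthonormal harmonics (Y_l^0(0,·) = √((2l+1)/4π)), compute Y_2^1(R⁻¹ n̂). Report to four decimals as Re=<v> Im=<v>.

Need the full column D^2_{m',1} for m'=−2..2 at α=4.6031, β=0.8515, γ=4.1457.
cos(β/2)=0.910729, sin(β/2)=0.413004
d^2_{-2,1}: single k=3 term ⇒ +0.128316;  D = +0.043772-0.120620i
d^2_{-1,1}: k∈[2..3] ⇒ +0.424432 -0.029095 = +0.395337;  D = +0.354698+0.174588i
d^2_{0,1}: k∈[1..2] ⇒ +0.764184 -0.157155 = +0.607029;  D = -0.325878+0.512140i
d^2_{1,1}: k∈[0..1] ⇒ +0.687950 -0.424432 = +0.263518;  D = -0.205569-0.164873i
d^2_{2,1}: single k=0 term ⇒ -0.623953;  D = -0.441144+0.441259i
Y_2^{m'}(θ=2.1377,φ=2.1044) and Σ D·Y over m':
  (+0.0438-0.1206i)·(-0.1326+0.2408i)  (+0.3547+0.1746i)·(+0.1780+0.3013i)  (-0.3259+0.5121i)·(-0.0425+0.0000i)  (-0.2056-0.1649i)·(-0.1780+0.3013i)  (-0.4411+0.4413i)·(-0.1326-0.2408i)
Y_2^1(R⁻¹ n̂) = +0.298647+0.157799i

Re=0.2986 Im=0.1578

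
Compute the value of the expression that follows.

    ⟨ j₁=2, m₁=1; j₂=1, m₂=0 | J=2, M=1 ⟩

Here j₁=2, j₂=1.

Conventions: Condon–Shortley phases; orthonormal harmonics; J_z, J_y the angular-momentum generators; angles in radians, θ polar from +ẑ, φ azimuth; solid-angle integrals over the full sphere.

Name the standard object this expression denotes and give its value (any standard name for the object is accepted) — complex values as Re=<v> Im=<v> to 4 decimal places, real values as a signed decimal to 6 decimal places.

Clebsch–Gordan coefficient, +√(1/6) ≈ +0.408248

This is a Clebsch–Gordan (vector-coupling) coefficient.
√[5·1!3!1!/6! · 3!1!1!1!3!1!] = √(3/2)
  +(−1)^0/∏(0,1,1,1,2,0)! = 1/2  (running 1/2)
  +(−1)^1/∏(1,0,0,0,3,1)! = -1/6  (running 1/3)
⟨..|..⟩ = √(3/2)·(1/3) = +0.408248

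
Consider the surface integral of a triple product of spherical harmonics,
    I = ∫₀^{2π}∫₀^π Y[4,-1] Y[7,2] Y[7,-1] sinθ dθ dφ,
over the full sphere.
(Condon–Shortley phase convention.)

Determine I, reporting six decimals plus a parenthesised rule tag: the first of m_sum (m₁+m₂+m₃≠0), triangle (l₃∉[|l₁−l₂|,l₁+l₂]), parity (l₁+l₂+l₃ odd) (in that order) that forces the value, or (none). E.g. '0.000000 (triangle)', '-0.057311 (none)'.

Checks pass: Σm=0; 18 even; l₃=7∈[3,11].
(2·4+1)(2·7+1)(2·7+1) = 2025
Δ: 4! 4! 10! / 19! → 1/58198140
sum: t=0:+1/17418240 t=1:−1/622080 t=2:+1/230400 t=3:−1/622080 t=4:+1/17418240 = 1/806400
3j²(4 7 7; 0 0 0) = Δ·Π!·Σ² = 2268/230945  (sign -1)
sum: t=1:−1/11612160 t=2:+1/725760 t=3:−1/414720 t=4:+1/2073600 = -37/58060800
3j²(4 7 7; -1 2 -1) = Δ·Π!·Σ² = 4107/646646  (sign -1)
combine: 4πI² = 2025·2268/230945·4107/646646 = 269460270/2133423721
take √, sign +1: I = 0.10025450
No selection rule forces the value: the integral is nonzero (none).

0.100255 (none)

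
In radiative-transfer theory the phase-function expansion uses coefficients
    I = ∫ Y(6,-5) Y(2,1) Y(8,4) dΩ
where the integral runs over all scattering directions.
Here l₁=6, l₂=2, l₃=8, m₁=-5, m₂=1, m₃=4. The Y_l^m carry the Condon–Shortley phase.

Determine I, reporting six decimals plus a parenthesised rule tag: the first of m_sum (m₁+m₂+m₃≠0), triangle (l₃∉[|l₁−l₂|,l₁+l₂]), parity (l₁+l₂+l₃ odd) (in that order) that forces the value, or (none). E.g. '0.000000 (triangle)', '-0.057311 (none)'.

0.058794 (none)

Rules hold: Σm=0, L=16 even, 4≤8≤8.
N = 13·5·17 = 1105
Δ = 0!·12!·4!/17! = 1/30940
Racah Σ t=0..0: t=0:+1/2073600 = 1/2073600
⇒ 3j(6 2 8; 0 0 0)² = 28/1105, sgn +1
Racah Σ t=0..0: t=0:+1/239500800 = 1/239500800
⇒ 3j(6 2 8; -5 1 4)² = 12/7735, sgn +1
4πI² = N·(3j₀)²·(3jₘ)² = 48/1105
I = +1·√(0.0434389/4π) = 0.05879421
No selection rule forces the value: the integral is nonzero (none).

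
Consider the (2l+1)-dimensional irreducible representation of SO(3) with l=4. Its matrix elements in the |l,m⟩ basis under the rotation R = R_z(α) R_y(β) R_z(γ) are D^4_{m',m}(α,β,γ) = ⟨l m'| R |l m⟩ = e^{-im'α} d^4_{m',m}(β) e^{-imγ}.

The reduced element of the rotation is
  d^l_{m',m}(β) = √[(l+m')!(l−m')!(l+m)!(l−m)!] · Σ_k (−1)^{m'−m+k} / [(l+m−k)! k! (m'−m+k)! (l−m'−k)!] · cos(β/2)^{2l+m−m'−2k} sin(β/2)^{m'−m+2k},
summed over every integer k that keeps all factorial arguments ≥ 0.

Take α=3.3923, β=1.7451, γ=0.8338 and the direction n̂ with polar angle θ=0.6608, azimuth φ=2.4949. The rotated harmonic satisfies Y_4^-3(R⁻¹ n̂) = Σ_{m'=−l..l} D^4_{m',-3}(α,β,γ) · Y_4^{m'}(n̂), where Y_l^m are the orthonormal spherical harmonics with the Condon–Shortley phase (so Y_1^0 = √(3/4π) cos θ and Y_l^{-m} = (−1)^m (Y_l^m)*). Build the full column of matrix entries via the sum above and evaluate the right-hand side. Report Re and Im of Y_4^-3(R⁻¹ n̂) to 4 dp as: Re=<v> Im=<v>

Need the full column D^4_{m',-3} for m'=−4..4 at α=3.3923, β=1.7451, γ=0.8338.
cos(β/2)=0.642875, sin(β/2)=0.765971
d^4_{-4,-3}: single k=1 term ⇒ +0.098321;  D = -0.091926-0.034878i
d^4_{-3,-3}: k∈[0..1] ⇒ +0.029175 -0.289923 = -0.260748;  D = -0.259117-0.029124i
d^4_{-2,-3}: k∈[0..1] ⇒ -0.130066 +0.553931 = +0.423865;  D = -0.419790+0.058635i
d^4_{-1,-3}: k∈[0..1] ⇒ +0.328742 -0.777813 = -0.449070;  D = -0.415437+0.170518i
d^4_{0,-3}: k∈[0..1] ⇒ -0.583895 +0.828906 = +0.245011;  D = -0.196494+0.146358i
d^4_{1,-3}: k∈[0..1] ⇒ +0.777813 -0.662517 = +0.115296;  D = +0.072488-0.089658i
d^4_{2,-3}: k∈[0..1] ⇒ -0.786370 +0.372114 = -0.414255;  D = +0.172386-0.376684i
d^4_{3,-3}: k∈[0..1] ⇒ +0.584285 -0.118494 = +0.465791;  D = +0.082694-0.458391i
d^4_{4,-3}: single k=0 term ⇒ -0.281292;  D = -0.020299-0.280558i
Y_4^{m'}(θ=0.6608,φ=2.4949) and Σ D·Y over m':
  (-0.0919-0.0349i)·(-0.0534+0.0331i)  (-0.2591-0.0291i)·(+0.0825-0.2131i)  (-0.4198+0.0586i)·(+0.1161+0.4076i)  (-0.4154+0.1705i)·(-0.2494-0.1883i)  (-0.1965+0.1464i)·(-0.2223+0.0000i)  (+0.0725-0.0897i)·(+0.2494-0.1883i)  (+0.1724-0.3767i)·(+0.1161-0.4076i)  (+0.0827-0.4584i)·(-0.0825-0.2131i)  (-0.0203-0.2806i)·(-0.0534-0.0331i)
Y_4^-3(R⁻¹ n̂) = -0.159755-0.223672i

Re=-0.1598 Im=-0.2237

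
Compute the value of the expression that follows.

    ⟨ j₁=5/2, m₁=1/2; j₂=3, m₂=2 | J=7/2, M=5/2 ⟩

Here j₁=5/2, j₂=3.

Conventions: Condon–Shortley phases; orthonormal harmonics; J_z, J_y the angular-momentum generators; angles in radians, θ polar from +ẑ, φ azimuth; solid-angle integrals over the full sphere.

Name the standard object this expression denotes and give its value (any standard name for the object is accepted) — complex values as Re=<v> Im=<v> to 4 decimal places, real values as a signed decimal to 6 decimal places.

This is a Clebsch–Gordan (vector-coupling) coefficient.
√[8·2!3!4!/10! · 3!2!5!1!6!1!] = √(4608/7)
  +(−1)^1/∏(1,1,1,4,2,0)! = -1/48  (running -1/48)
  +(−1)^2/∏(2,0,0,3,3,1)! = 1/72  (running -1/144)
⟨..|..⟩ = √(4608/7)·(-1/144) = -0.178174

Clebsch–Gordan coefficient, −√(2/63) ≈ -0.178174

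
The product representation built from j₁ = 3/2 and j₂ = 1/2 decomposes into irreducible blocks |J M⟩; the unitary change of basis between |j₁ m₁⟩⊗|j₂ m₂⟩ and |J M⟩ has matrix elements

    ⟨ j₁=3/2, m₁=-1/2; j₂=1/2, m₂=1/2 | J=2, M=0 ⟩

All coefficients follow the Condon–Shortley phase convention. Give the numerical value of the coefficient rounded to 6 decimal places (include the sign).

+0.707107  (= +√(1/2))

triangle: 0!×3!×1!/5! = 6/120
(j±m)!: 1!×2!×1!×0!×2!×2! = 8
prefactor² = (2J+1)×Δ×N² = 2
  k=0: +1/(0!×0!×2!×1!×1!×0!) = 1/2
Σ = 1/2  ⇒  CG² = 2×(1/2)² = 1/2
CG = +√(1/2) = +0.707107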